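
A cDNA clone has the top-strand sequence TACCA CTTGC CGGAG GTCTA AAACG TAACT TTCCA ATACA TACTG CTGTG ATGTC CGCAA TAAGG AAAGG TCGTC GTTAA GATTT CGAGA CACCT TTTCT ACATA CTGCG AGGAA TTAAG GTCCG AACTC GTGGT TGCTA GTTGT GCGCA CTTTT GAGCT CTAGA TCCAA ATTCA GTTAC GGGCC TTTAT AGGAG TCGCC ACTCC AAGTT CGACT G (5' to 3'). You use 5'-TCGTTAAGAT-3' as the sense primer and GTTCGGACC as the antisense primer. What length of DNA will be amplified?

55 bp

Forward primer TCGTTAAGAT is found on the top strand at positions 74–83.
Reverse complement of the reverse primer: GGTCCGAAC. This occurs on the top strand at positions 120–128.
Product length = (reverse-primer end) − (forward-primer start) + 1 = 128 − 74 + 1 = 55 bp.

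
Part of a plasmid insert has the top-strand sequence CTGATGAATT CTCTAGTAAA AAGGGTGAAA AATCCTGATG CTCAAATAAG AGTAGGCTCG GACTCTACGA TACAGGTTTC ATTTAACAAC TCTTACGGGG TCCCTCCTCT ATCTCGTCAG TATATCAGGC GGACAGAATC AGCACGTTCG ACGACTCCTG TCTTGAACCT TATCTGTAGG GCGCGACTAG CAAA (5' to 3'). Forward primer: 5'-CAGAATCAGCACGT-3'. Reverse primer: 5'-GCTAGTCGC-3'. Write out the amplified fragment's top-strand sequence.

The forward primer matches the template at positions 134–147.
Taking the reverse complement of GCTAGTCGC gives GCGACTAGC, found at positions 183–191 on the template; the primer anneals here to the top strand with its 3' end pointing upstream.
The product is the template from position 134 through 191 (58 bp).

5'-CAGAATCAGCACGTTCGACGACTCCTGTCTTGAACCTTATCTGTAGGGCGCGACTAGC-3'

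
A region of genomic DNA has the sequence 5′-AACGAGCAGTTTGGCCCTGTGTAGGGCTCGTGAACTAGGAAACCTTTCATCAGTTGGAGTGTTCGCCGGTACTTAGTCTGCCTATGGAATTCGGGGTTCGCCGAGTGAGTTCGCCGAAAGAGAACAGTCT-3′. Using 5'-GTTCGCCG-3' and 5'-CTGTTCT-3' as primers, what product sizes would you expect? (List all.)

The forward primer GTTCGCCG matches the top strand at positions 61–68, 96–103, 109–116.
The reverse primer's reverse complement is AGAACAG, matching at positions 121–127.
Each forward site pairs with the reverse site to give a product ending at position 127: sizes 67, 32, 19 bp.

67 bp, 32 bp, 19 bp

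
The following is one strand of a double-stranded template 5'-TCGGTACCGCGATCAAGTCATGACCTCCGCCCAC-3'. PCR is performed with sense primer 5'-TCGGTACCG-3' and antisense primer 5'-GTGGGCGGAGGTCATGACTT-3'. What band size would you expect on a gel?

Scanning the template, TCGGTACCG occurs at positions 1–9; this primer anneals to the bottom strand there with its 3' end pointing downstream.
Reverse complement of the reverse primer: AAGTCATGACCTCCGCCCAC. This occurs on the top strand at positions 15–34.
Product length = (reverse-primer end) − (forward-primer start) + 1 = 34 − 1 + 1 = 34 bp.

34 bp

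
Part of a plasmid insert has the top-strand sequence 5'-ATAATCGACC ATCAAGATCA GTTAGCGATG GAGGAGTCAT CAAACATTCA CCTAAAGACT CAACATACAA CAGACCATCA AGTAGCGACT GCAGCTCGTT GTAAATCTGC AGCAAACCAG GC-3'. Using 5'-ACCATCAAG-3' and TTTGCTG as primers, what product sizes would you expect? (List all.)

The forward primer ACCATCAAG matches the top strand at positions 8–16, 74–82.
The reverse primer's reverse complement is CAGCAAA, matching at positions 110–116.
Each forward site pairs with the reverse site to give a product ending at position 116: sizes 109, 43 bp.

109 bp, 43 bp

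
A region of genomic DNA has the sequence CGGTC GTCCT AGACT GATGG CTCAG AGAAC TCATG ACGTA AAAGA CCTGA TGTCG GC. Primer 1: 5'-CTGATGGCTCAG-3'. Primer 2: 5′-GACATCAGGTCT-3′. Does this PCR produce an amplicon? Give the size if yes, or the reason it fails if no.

Yes — a 41 bp product.

Primer 1 (CTGATGGCTCAG) matches the top strand at positions 14–25; it acts as a forward primer.
Primer 2's reverse complement is AGACCTGATGTC, matching the top strand at positions 43–54; it acts as a reverse primer.
The 3' ends face each other across positions 14–54, giving a 41 bp product.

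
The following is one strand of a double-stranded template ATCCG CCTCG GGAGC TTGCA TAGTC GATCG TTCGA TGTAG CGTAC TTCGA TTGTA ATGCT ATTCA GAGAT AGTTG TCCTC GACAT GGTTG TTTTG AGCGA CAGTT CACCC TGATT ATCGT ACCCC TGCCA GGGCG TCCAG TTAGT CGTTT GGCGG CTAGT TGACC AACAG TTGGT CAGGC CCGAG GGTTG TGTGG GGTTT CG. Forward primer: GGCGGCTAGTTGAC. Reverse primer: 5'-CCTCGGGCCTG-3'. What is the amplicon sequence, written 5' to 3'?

Scanning the template, GGCGGCTAGTTGAC occurs at positions 151–164; this primer anneals to the bottom strand there with its 3' end pointing downstream.
The reverse primer's reverse complement is CAGGCCCGAGG, which matches the template at positions 176–186.
The product is the template from position 151 through 186 (36 bp).

5'-GGCGGCTAGTTGACCAACAGTTGGTCAGGCCCGAGG-3'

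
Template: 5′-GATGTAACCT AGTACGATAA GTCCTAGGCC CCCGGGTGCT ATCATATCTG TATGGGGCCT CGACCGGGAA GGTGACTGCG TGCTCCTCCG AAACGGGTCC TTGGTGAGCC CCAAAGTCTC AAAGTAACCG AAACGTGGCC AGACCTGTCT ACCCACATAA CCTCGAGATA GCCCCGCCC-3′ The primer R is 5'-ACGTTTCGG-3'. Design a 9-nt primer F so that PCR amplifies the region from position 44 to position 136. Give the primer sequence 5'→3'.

5'-ATATCTGTA-3'

The reverse primer's reverse complement CCGAAACGT matches the template at positions 128–136; the product starts at position 44.
The forward primer is identical to the top strand over positions 44–52: ATATCTGTA.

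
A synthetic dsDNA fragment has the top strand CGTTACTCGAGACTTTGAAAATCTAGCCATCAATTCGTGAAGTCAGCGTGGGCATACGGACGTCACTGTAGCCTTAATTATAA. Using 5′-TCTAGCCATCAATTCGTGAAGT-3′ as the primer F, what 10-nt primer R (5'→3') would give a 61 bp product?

5'-TATAATTAAG-3'

The forward primer binds at positions 22–43, so a 61 bp product ends at position 22 + 61 − 1 = 82.
The reverse primer anneals to the top strand over positions 73–82, i.e. to CTTAATTATA.
Its sequence written 5'→3' is the reverse complement: TATAATTAAG.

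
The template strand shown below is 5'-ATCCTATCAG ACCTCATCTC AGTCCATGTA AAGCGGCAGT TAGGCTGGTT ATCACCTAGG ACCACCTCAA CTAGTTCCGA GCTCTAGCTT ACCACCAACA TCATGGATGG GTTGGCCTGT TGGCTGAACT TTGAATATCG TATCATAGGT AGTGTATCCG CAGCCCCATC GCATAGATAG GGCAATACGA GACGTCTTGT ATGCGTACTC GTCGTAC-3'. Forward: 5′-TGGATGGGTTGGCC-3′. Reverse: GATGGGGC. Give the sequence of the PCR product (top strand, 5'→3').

5'-TGGATGGGTTGGCCTGTTGGCTGAACTTTGAATATCGTATCATAGGTAGTGTATCCGCAGCCCCATC-3'

Forward primer TGGATGGGTTGGCC is found on the top strand at positions 104–117.
Reverse complement of the reverse primer: GCCCCATC. This occurs on the top strand at positions 163–170.
The product is the template from position 104 through 170 (67 bp).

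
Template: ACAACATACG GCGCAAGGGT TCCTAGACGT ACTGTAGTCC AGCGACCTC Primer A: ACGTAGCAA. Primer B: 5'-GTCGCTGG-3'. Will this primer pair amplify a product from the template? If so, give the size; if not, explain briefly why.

Primer A (ACGTAGCAA) does not match the top strand, and its reverse complement TTGCTACGT does not match either.
With no annealing site for primer A, no amplification occurs.

No product — primer A has no binding site in the template.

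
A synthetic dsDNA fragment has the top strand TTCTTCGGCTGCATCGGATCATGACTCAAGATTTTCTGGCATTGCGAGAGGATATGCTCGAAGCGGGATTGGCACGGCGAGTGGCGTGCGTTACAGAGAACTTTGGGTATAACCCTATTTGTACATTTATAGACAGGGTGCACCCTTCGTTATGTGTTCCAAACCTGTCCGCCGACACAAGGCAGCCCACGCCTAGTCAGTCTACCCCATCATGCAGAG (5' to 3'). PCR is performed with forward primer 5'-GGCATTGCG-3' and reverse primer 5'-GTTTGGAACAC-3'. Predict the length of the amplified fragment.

127 bp

Scanning the template, GGCATTGCG occurs at positions 38–46; this primer anneals to the bottom strand there with its 3' end pointing downstream.
Taking the reverse complement of GTTTGGAACAC gives GTGTTCCAAAC, found at positions 154–164 on the template; the primer anneals here to the top strand with its 3' end pointing upstream.
The product runs from position 38 to position 164, so its length is 164 − 38 + 1 = 127 bp.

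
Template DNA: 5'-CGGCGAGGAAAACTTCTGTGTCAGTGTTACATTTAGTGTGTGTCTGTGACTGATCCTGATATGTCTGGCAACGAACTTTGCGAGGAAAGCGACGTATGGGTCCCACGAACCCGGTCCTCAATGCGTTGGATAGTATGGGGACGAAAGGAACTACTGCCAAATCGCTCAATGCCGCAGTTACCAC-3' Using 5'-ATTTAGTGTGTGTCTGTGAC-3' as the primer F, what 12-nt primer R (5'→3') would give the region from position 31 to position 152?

5'-AGTTCCTTTCGT-3'

The product's 3' end on the top strand is position 152.
The reverse primer anneals to the top strand over positions 141–152, i.e. to ACGAAAGGAACT.
Its sequence written 5'→3' is the reverse complement: AGTTCCTTTCGT.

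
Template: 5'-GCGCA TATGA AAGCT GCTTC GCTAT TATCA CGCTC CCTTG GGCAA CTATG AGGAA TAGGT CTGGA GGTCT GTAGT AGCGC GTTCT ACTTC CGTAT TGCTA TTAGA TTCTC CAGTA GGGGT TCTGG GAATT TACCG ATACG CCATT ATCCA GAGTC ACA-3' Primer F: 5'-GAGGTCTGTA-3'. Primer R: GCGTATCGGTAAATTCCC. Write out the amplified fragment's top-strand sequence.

5'-GAGGTCTGTAGTAGCGCGTTCTACTTCCGTATTGCTATTAGATTCTCCAGTAGGGGTTCTGGGAATTTACCGATACGC-3'

Scanning the template, GAGGTCTGTA occurs at positions 64–73; this primer anneals to the bottom strand there with its 3' end pointing downstream.
Reverse complement of the reverse primer: GGGAATTTACCGATACGC. This occurs on the top strand at positions 124–141.
The product is the template from position 64 through 141 (78 bp).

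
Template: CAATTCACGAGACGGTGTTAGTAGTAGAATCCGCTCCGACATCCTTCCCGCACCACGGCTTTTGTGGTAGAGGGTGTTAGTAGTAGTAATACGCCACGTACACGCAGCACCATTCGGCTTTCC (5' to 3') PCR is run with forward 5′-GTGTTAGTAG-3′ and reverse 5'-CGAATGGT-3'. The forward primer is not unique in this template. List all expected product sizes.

The forward primer GTGTTAGTAG matches the top strand at positions 15–24, 74–83.
The reverse primer's reverse complement is ACCATTCG, matching at positions 109–116.
Each forward site pairs with the reverse site to give a product ending at position 116: sizes 102, 43 bp.

102 bp, 43 bp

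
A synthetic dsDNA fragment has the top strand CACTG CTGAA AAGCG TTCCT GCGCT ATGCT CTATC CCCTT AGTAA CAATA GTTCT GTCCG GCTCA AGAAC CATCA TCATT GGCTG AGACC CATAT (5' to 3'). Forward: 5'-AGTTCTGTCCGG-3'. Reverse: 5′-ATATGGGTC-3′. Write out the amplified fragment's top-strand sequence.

The forward primer matches the template at positions 50–61.
Taking the reverse complement of ATATGGGTC gives GACCCATAT, found at positions 87–95 on the template; the primer anneals here to the top strand with its 3' end pointing upstream.
The product is the template from position 50 through 95 (46 bp).

5'-AGTTCTGTCCGGCTCAAGAACCATCATCATTGGCTGAGACCCATAT-3'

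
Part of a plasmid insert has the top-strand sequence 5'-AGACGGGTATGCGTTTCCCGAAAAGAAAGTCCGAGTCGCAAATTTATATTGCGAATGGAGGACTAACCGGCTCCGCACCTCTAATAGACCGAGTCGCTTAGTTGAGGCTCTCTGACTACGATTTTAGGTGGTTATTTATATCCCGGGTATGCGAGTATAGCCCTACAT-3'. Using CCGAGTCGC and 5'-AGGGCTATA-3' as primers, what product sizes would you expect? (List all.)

The forward primer CCGAGTCGC matches the top strand at positions 31–39, 89–97.
The reverse primer's reverse complement is TATAGCCCT, matching at positions 156–164.
Each forward site pairs with the reverse site to give a product ending at position 164: sizes 134, 76 bp.

134 bp, 76 bp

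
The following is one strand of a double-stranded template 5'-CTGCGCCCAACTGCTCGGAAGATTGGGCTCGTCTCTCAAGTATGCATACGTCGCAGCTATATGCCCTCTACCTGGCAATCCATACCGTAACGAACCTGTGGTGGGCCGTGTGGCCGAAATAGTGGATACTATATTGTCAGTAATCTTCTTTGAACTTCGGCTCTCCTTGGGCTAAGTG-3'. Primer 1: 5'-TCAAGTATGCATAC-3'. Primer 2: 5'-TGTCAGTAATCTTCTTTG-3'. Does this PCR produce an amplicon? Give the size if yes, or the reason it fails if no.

No product — both primers anneal to the same strand and extend in the same direction.

Primer 1 (TCAAGTATGCATAC) matches the top strand at positions 36–49 (3' end points downstream).
Primer 2 (TGTCAGTAATCTTCTTTG) also matches the top strand directly, at positions 135–152 — its reverse complement CAAAGAAGATTACTGACA is not present.
Both primers anneal to the bottom strand with 3' ends pointing the same way, so neither can prime synthesis back toward the other.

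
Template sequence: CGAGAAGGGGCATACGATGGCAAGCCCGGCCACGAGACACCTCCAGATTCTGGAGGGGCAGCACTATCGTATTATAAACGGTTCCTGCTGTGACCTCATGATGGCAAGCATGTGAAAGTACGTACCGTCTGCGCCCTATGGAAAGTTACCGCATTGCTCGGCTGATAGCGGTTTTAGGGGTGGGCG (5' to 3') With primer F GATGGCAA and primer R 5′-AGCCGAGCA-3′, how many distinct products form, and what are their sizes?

The forward primer GATGGCAA matches the top strand at positions 16–23, 100–107.
The reverse primer's reverse complement is TGCTCGGCT, matching at positions 155–163.
Each forward site pairs with the reverse site to give a product ending at position 163: sizes 148, 64 bp.

Two products: 148 bp, 64 bp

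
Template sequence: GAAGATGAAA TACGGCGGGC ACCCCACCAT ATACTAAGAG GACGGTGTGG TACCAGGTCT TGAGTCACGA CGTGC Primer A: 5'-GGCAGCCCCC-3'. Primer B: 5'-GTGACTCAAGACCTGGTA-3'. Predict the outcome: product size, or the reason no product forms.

No product — primer A has no binding site in the template.

Primer A (GGCAGCCCCC) does not match the top strand, and its reverse complement GGGGGCTGCC does not match either.
With no annealing site for primer A, no amplification occurs.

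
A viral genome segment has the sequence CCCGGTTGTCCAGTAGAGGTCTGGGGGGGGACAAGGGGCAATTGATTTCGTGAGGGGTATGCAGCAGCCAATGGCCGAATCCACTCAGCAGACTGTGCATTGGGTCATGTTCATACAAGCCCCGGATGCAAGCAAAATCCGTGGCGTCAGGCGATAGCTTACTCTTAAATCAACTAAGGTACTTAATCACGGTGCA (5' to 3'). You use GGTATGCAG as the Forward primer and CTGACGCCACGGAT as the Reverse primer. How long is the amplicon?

Scanning the template, GGTATGCAG occurs at positions 56–64; this primer anneals to the bottom strand there with its 3' end pointing downstream.
Taking the reverse complement of CTGACGCCACGGAT gives ATCCGTGGCGTCAG, found at positions 137–150 on the template; the primer anneals here to the top strand with its 3' end pointing upstream.
Product length = (reverse-primer end) − (forward-primer start) + 1 = 150 − 56 + 1 = 95 bp.

95 bp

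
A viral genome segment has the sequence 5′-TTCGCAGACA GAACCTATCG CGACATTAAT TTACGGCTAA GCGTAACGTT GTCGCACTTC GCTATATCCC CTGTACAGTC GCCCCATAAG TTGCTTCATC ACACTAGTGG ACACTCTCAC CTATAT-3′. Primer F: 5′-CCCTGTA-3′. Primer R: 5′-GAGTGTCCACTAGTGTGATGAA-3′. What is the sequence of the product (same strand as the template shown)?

Scanning the template, CCCTGTA occurs at positions 69–75; this primer anneals to the bottom strand there with its 3' end pointing downstream.
Taking the reverse complement of GAGTGTCCACTAGTGTGATGAA gives TTCATCACACTAGTGGACACTC, found at positions 95–116 on the template; the primer anneals here to the top strand with its 3' end pointing upstream.
The product is the template from position 69 through 116 (48 bp).

5'-CCCTGTACAGTCGCCCCATAAGTTGCTTCATCACACTAGTGGACACTC-3'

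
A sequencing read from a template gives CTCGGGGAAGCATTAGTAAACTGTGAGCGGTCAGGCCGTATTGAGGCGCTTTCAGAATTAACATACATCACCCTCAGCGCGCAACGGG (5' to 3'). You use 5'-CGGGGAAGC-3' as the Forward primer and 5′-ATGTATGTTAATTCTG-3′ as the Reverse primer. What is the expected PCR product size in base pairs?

The forward primer matches the template at positions 3–11.
Reverse complement of the reverse primer: CAGAATTAACATACAT. This occurs on the top strand at positions 53–68.
Product length = (reverse-primer end) − (forward-primer start) + 1 = 68 − 3 + 1 = 66 bp.

66 bp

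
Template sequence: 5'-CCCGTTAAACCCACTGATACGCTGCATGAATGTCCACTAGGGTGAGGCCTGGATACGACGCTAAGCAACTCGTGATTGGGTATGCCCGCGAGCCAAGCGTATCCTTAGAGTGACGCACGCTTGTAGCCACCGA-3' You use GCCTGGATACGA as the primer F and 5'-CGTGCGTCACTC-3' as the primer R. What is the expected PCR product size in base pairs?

Scanning the template, GCCTGGATACGA occurs at positions 47–58; this primer anneals to the bottom strand there with its 3' end pointing downstream.
Reverse complement of the reverse primer: GAGTGACGCACG. This occurs on the top strand at positions 108–119.
Product length = (reverse-primer end) − (forward-primer start) + 1 = 119 − 47 + 1 = 73 bp.

73 bp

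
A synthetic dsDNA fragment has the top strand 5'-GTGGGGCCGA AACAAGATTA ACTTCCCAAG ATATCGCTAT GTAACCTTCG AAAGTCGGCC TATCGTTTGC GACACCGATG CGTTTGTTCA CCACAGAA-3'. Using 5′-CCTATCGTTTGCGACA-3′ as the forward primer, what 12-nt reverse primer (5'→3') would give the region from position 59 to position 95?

The product's 3' end on the top strand is position 95.
The reverse primer anneals to the top strand over positions 84–95, i.e. to TTGTTCACCACA.
Its sequence written 5'→3' is the reverse complement: TGTGGTGAACAA.

5'-TGTGGTGAACAA-3'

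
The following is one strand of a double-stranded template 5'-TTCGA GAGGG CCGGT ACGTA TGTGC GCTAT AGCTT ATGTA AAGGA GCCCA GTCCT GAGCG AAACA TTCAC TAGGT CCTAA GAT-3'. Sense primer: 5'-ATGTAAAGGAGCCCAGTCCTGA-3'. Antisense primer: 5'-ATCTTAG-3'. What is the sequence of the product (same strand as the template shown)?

The forward primer matches the template at positions 36–57.
Taking the reverse complement of ATCTTAG gives CTAAGAT, found at positions 77–83 on the template; the primer anneals here to the top strand with its 3' end pointing upstream.
The product is the template from position 36 through 83 (48 bp).

5'-ATGTAAAGGAGCCCAGTCCTGAGCGAAACATTCACTAGGTCCTAAGAT-3'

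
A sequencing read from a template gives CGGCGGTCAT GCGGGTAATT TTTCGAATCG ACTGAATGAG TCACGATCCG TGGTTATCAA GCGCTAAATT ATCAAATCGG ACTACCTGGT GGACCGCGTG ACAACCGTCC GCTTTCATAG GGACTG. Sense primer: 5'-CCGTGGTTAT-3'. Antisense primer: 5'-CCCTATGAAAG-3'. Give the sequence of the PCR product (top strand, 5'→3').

Scanning the template, CCGTGGTTAT occurs at positions 48–57; this primer anneals to the bottom strand there with its 3' end pointing downstream.
The reverse primer's reverse complement is CTTTCATAGGG, which matches the template at positions 112–122.
The product is the template from position 48 through 122 (75 bp).

5'-CCGTGGTTATCAAGCGCTAAATTATCAAATCGGACTACCTGGTGGACCGCGTGACAACCGTCCGCTTTCATAGGG-3'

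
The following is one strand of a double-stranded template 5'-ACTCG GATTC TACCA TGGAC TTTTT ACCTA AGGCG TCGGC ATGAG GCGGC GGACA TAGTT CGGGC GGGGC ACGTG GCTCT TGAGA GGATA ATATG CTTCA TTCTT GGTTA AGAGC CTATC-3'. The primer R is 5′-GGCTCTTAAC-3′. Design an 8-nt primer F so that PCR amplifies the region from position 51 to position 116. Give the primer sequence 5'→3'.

The reverse primer's reverse complement GTTAAGAGCC matches the template at positions 107–116; the product starts at position 51.
The forward primer is identical to the top strand over positions 51–58: GGACATAG.

5'-GGACATAG-3'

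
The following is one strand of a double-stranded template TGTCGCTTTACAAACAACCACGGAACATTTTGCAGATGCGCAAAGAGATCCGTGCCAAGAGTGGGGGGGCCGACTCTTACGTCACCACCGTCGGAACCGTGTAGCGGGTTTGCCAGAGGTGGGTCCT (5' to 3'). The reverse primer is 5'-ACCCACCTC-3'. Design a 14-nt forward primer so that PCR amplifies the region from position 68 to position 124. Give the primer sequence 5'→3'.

5'-GGCCGACTCTTACG-3'

The reverse primer's reverse complement GAGGTGGGT matches the template at positions 116–124; the product starts at position 68.
The forward primer is identical to the top strand over positions 68–81: GGCCGACTCTTACG.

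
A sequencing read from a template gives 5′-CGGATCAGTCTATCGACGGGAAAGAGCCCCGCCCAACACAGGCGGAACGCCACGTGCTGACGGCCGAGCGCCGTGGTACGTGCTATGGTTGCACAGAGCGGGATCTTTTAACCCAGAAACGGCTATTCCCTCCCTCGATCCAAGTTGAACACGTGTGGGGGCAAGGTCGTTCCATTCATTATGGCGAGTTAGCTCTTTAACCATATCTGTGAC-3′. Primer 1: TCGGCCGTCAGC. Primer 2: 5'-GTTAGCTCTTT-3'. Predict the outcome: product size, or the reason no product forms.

No product — the primers' 3' ends point away from each other.

Primer 1 (TCGGCCGTCAGC) has reverse complement GCTGACGGCCGA, which matches the top strand at positions 56–67; primer 1 anneals to the top strand there with its 3' end pointing upstream toward position 56.
Primer 2 (GTTAGCTCTTT) matches the top strand directly at positions 188–198; it anneals to the bottom strand with its 3' end pointing downstream toward position 198.
The 3' ends diverge (primer 1 extends toward position 1, primer 2 toward position 213), so the primers never converge on a shared product.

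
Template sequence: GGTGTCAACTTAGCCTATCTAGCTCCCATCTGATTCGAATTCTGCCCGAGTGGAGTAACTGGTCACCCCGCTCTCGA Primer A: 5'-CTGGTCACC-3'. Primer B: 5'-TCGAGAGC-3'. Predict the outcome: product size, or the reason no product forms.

Yes — a 19 bp product.

Primer A (CTGGTCACC) matches the top strand at positions 59–67; it acts as a forward primer.
Primer B's reverse complement is GCTCTCGA, matching the top strand at positions 70–77; it acts as a reverse primer.
The 3' ends face each other across positions 59–77, giving a 19 bp product.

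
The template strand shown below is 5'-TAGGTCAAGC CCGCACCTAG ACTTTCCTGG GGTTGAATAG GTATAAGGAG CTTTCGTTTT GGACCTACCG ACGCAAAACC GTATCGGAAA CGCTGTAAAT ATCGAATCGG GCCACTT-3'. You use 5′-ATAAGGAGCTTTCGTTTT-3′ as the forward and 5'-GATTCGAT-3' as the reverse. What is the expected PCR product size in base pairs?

66 bp

Forward primer ATAAGGAGCTTTCGTTTT is found on the top strand at positions 43–60.
Reverse complement of the reverse primer: ATCGAATC. This occurs on the top strand at positions 101–108.
Product length = (reverse-primer end) − (forward-primer start) + 1 = 108 − 43 + 1 = 66 bp.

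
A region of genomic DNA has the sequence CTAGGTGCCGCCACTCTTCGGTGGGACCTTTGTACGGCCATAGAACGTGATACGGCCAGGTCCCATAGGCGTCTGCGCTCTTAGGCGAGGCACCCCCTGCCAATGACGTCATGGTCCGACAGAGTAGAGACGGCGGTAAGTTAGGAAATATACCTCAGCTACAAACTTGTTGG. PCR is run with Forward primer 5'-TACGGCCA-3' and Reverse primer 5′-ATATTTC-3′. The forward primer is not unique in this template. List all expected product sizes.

The forward primer TACGGCCA matches the top strand at positions 33–40, 51–58.
The reverse primer's reverse complement is GAAATAT, matching at positions 145–151.
Each forward site pairs with the reverse site to give a product ending at position 151: sizes 119, 101 bp.

119 bp, 101 bp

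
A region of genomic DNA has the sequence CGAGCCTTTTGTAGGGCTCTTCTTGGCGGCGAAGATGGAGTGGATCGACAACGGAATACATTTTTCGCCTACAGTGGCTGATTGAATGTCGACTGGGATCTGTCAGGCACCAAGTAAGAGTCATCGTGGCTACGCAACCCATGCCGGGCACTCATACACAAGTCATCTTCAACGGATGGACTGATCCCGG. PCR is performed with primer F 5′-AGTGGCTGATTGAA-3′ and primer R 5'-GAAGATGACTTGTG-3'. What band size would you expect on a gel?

98 bp

Forward primer AGTGGCTGATTGAA is found on the top strand at positions 73–86.
The reverse primer's reverse complement is CACAAGTCATCTTC, which matches the template at positions 157–170.
Amplicon spans positions 73–170: 98 bp.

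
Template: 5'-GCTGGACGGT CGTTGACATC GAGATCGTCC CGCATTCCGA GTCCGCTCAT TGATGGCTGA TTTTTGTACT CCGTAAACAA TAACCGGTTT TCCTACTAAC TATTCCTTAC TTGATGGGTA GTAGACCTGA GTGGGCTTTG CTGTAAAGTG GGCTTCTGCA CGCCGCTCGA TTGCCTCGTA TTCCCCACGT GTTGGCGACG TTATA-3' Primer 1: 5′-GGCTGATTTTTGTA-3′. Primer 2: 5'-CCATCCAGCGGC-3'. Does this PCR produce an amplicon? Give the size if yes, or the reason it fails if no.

Primer 2 (CCATCCAGCGGC) does not match the top strand, and its reverse complement GCCGCTGGATGG does not match either.
With no annealing site for primer 2, no amplification occurs.

No product — primer 2 has no binding site in the template.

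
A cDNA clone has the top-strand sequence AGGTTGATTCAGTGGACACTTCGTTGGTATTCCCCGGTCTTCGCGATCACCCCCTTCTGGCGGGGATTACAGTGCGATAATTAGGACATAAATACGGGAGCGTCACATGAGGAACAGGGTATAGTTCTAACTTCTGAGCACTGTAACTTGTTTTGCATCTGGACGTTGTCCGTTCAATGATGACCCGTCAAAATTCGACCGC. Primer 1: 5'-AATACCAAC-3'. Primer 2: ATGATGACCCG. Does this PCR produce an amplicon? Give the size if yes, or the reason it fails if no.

Primer 1 (AATACCAAC) has reverse complement GTTGGTATT, which matches the top strand at positions 23–31; primer 1 anneals to the top strand there with its 3' end pointing upstream toward position 23.
Primer 2 (ATGATGACCCG) matches the top strand directly at positions 177–187; it anneals to the bottom strand with its 3' end pointing downstream toward position 187.
The 3' ends diverge (primer 1 extends toward position 1, primer 2 toward position 202), so the primers never converge on a shared product.

No product — the primers' 3' ends point away from each other.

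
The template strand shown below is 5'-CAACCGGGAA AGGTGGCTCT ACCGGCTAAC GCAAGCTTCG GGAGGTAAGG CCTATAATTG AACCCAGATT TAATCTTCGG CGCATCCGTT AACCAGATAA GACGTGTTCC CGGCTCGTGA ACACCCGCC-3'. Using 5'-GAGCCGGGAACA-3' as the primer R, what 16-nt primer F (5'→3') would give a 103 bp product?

5'-TGGCTCTACCGGCTAA-3'

The reverse primer's reverse complement TGTTCCCGGCTC matches the template at positions 105–116, so the product ends at position 116.
A 103 bp product then starts at position 116 − 103 + 1 = 14.
The forward primer is identical to the top strand there: TGGCTCTACCGGCTAA.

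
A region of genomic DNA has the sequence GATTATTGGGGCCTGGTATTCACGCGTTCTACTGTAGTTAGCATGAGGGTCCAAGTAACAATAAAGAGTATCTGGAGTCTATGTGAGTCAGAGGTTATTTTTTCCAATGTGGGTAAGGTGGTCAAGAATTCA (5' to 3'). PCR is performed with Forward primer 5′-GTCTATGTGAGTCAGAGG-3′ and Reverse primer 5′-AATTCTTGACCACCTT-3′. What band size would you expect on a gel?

Forward primer GTCTATGTGAGTCAGAGG is found on the top strand at positions 77–94.
Taking the reverse complement of AATTCTTGACCACCTT gives AAGGTGGTCAAGAATT, found at positions 115–130 on the template; the primer anneals here to the top strand with its 3' end pointing upstream.
The product runs from position 77 to position 130, so its length is 130 − 77 + 1 = 54 bp.

54 bp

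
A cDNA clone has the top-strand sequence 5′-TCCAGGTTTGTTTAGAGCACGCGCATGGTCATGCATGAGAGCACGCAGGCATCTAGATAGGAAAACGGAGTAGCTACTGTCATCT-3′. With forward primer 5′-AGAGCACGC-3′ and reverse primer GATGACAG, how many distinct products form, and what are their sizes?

The forward primer AGAGCACGC matches the top strand at positions 14–22, 38–46.
The reverse primer's reverse complement is CTGTCATC, matching at positions 77–84.
Each forward site pairs with the reverse site to give a product ending at position 84: sizes 71, 47 bp.

Two products: 71 bp, 47 bp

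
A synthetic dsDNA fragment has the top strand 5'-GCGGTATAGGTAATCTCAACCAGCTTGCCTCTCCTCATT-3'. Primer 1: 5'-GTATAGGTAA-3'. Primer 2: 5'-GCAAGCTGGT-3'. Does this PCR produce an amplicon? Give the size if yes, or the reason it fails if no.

Yes — a 25 bp product.

Primer 1 (GTATAGGTAA) matches the top strand at positions 4–13; it acts as a forward primer.
Primer 2's reverse complement is ACCAGCTTGC, matching the top strand at positions 19–28; it acts as a reverse primer.
The 3' ends face each other across positions 4–28, giving a 25 bp product.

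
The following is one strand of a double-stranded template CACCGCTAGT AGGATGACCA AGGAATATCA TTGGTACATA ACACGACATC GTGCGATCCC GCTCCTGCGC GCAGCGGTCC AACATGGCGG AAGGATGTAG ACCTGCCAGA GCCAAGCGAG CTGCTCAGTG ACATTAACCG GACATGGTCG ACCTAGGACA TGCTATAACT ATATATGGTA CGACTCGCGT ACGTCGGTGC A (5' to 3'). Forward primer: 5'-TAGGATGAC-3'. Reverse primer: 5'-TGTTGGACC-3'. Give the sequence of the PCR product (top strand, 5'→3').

5'-TAGGATGACCAAGGAATATCATTGGTACATAACACGACATCGTGCGATCCCGCTCCTGCGCGCAGCGGTCCAACA-3'

Scanning the template, TAGGATGAC occurs at positions 10–18; this primer anneals to the bottom strand there with its 3' end pointing downstream.
Reverse complement of the reverse primer: GGTCCAACA. This occurs on the top strand at positions 76–84.
The product is the template from position 10 through 84 (75 bp).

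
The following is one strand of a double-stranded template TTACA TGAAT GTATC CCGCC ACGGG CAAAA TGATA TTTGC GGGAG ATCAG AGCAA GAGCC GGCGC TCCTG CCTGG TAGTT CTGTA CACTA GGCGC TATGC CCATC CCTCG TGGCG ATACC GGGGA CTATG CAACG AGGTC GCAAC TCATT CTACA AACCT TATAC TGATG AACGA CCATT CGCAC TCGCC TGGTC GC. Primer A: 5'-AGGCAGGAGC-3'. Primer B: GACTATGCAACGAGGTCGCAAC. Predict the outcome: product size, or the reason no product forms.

No product — the primers' 3' ends point away from each other.

Primer A (AGGCAGGAGC) has reverse complement GCTCCTGCCT, which matches the top strand at positions 64–73; primer A anneals to the top strand there with its 3' end pointing upstream toward position 64.
Primer B (GACTATGCAACGAGGTCGCAAC) matches the top strand directly at positions 124–145; it anneals to the bottom strand with its 3' end pointing downstream toward position 145.
The 3' ends diverge (primer A extends toward position 1, primer B toward position 197), so the primers never converge on a shared product.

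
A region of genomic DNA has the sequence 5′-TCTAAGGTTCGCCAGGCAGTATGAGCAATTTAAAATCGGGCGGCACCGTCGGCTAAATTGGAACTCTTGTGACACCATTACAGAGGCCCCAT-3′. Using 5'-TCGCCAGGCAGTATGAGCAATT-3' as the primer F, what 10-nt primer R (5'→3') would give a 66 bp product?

The forward primer binds at positions 9–30, so a 66 bp product ends at position 9 + 66 − 1 = 74.
The reverse primer anneals to the top strand over positions 65–74, i.e. to TCTTGTGACA.
Its sequence written 5'→3' is the reverse complement: TGTCACAAGA.

5'-TGTCACAAGA-3'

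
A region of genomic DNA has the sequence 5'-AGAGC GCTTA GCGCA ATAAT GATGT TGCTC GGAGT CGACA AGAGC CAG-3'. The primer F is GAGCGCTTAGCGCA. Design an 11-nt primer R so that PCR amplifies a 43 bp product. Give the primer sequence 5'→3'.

The forward primer binds at positions 2–15, so a 43 bp product ends at position 2 + 43 − 1 = 44.
The reverse primer anneals to the top strand over positions 34–44, i.e. to GTCGACAAGAG.
Its sequence written 5'→3' is the reverse complement: CTCTTGTCGAC.

5'-CTCTTGTCGAC-3'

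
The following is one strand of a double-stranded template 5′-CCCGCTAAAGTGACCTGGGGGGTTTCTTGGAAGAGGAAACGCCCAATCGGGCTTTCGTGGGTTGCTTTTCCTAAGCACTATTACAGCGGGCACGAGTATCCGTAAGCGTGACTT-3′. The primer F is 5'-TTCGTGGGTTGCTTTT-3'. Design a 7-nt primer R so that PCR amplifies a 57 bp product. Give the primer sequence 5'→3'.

5'-CACGCTT-3'

The forward primer binds at positions 54–69, so a 57 bp product ends at position 54 + 57 − 1 = 110.
The reverse primer anneals to the top strand over positions 104–110, i.e. to AAGCGTG.
Its sequence written 5'→3' is the reverse complement: CACGCTT.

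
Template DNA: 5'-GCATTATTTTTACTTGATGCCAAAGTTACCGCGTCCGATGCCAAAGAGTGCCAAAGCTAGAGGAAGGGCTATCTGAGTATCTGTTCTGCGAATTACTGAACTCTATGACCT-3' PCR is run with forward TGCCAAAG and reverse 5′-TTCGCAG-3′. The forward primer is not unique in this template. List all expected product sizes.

75 bp, 54 bp, 44 bp

The forward primer TGCCAAAG matches the top strand at positions 18–25, 39–46, 49–56.
The reverse primer's reverse complement is CTGCGAA, matching at positions 86–92.
Each forward site pairs with the reverse site to give a product ending at position 92: sizes 75, 54, 44 bp.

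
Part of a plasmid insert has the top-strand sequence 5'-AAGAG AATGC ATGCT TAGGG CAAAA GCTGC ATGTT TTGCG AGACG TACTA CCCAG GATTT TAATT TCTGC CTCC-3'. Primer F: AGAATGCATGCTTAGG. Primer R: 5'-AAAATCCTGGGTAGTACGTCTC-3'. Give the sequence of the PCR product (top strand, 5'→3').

The forward primer matches the template at positions 4–19.
The reverse primer's reverse complement is GAGACGTACTACCCAGGATTTT, which matches the template at positions 40–61.
The product is the template from position 4 through 61 (58 bp).

5'-AGAATGCATGCTTAGGGCAAAAGCTGCATGTTTTGCGAGACGTACTACCCAGGATTTT-3'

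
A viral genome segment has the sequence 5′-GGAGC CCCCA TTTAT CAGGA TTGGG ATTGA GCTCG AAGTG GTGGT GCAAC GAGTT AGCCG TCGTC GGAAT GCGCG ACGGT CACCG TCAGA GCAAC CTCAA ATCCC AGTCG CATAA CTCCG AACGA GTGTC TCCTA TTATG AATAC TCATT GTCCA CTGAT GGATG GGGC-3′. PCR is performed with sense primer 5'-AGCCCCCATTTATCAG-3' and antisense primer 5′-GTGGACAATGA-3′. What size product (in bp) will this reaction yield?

154 bp

Forward primer AGCCCCCATTTATCAG is found on the top strand at positions 3–18.
The reverse primer's reverse complement is TCATTGTCCAC, which matches the template at positions 146–156.
Amplicon spans positions 3–156: 154 bp.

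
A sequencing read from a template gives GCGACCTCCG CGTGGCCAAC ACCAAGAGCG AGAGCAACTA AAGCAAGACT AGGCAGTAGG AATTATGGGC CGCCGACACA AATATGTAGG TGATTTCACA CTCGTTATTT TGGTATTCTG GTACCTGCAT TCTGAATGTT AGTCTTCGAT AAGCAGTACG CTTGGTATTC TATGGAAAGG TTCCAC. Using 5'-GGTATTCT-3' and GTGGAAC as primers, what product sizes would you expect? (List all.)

The forward primer GGTATTCT matches the top strand at positions 112–119, 164–171.
The reverse primer's reverse complement is GTTCCAC, matching at positions 180–186.
Each forward site pairs with the reverse site to give a product ending at position 186: sizes 75, 23 bp.

75 bp, 23 bp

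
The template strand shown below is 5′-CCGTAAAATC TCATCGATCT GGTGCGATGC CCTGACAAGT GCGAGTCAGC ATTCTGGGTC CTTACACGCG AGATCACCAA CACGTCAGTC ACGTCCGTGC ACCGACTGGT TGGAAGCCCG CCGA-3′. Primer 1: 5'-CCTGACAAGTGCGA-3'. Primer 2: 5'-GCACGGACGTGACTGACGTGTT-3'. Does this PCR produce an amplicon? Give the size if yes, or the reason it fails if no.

Primer 1 (CCTGACAAGTGCGA) matches the top strand at positions 31–44; it acts as a forward primer.
Primer 2's reverse complement is AACACGTCAGTCACGTCCGTGC, matching the top strand at positions 79–100; it acts as a reverse primer.
The 3' ends face each other across positions 31–100, giving a 70 bp product.

Yes — a 70 bp product.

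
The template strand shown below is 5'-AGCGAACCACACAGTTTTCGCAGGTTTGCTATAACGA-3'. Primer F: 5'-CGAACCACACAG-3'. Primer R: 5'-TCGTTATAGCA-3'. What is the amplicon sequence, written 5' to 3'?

The forward primer matches the template at positions 3–14.
The reverse primer's reverse complement is TGCTATAACGA, which matches the template at positions 27–37.
The product is the template from position 3 through 37 (35 bp).

5'-CGAACCACACAGTTTTCGCAGGTTTGCTATAACGA-3'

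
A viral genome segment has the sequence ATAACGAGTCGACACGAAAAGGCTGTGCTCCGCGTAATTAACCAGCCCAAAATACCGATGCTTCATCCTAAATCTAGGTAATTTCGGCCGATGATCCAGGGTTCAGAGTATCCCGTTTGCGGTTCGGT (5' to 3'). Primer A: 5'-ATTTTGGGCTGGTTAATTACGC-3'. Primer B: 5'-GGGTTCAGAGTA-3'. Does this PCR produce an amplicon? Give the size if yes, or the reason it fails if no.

Primer A (ATTTTGGGCTGGTTAATTACGC) has reverse complement GCGTAATTAACCAGCCCAAAAT, which matches the top strand at positions 32–53; primer A anneals to the top strand there with its 3' end pointing upstream toward position 32.
Primer B (GGGTTCAGAGTA) matches the top strand directly at positions 99–110; it anneals to the bottom strand with its 3' end pointing downstream toward position 110.
The 3' ends diverge (primer A extends toward position 1, primer B toward position 128), so the primers never converge on a shared product.

No product — the primers' 3' ends point away from each other.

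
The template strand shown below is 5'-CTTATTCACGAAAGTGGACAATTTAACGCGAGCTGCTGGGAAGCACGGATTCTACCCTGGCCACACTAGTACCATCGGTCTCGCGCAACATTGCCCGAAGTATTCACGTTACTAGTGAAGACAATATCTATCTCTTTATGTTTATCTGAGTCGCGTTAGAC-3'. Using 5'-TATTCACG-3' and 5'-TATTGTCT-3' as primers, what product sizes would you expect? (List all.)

124 bp, 26 bp

The forward primer TATTCACG matches the top strand at positions 3–10, 101–108.
The reverse primer's reverse complement is AGACAATA, matching at positions 119–126.
Each forward site pairs with the reverse site to give a product ending at position 126: sizes 124, 26 bp.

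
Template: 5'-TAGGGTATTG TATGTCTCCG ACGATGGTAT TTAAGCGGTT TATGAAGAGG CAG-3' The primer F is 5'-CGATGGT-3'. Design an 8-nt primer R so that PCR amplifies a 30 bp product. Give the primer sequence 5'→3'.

5'-GCCTCTTC-3'

The forward primer binds at positions 22–28, so a 30 bp product ends at position 22 + 30 − 1 = 51.
The reverse primer anneals to the top strand over positions 44–51, i.e. to GAAGAGGC.
Its sequence written 5'→3' is the reverse complement: GCCTCTTC.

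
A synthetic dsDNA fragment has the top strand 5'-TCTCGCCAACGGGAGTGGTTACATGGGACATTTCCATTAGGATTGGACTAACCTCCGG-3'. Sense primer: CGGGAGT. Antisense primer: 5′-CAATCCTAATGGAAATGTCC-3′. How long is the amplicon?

36 bp

The forward primer matches the template at positions 10–16.
The reverse primer's reverse complement is GGACATTTCCATTAGGATTG, which matches the template at positions 26–45.
Product length = (reverse-primer end) − (forward-primer start) + 1 = 45 − 10 + 1 = 36 bp.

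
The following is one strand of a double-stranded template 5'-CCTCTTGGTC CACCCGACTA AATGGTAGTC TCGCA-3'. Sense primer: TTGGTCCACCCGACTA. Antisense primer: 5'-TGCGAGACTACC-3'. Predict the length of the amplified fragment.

31 bp

The forward primer matches the template at positions 5–20.
Reverse complement of the reverse primer: GGTAGTCTCGCA. This occurs on the top strand at positions 24–35.
The product runs from position 5 to position 35, so its length is 35 − 5 + 1 = 31 bp.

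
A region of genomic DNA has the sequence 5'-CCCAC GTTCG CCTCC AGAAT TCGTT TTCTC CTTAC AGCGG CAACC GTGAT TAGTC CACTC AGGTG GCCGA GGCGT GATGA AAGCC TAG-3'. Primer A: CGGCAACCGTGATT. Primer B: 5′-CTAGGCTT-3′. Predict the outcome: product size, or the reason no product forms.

Yes — a 51 bp product.

Primer A (CGGCAACCGTGATT) matches the top strand at positions 38–51; it acts as a forward primer.
Primer B's reverse complement is AAGCCTAG, matching the top strand at positions 81–88; it acts as a reverse primer.
The 3' ends face each other across positions 38–88, giving a 51 bp product.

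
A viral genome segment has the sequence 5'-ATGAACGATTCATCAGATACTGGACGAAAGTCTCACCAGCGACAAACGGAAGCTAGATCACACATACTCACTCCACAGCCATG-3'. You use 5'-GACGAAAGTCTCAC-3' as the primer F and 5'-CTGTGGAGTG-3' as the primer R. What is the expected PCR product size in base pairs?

56 bp

Forward primer GACGAAAGTCTCAC is found on the top strand at positions 23–36.
Taking the reverse complement of CTGTGGAGTG gives CACTCCACAG, found at positions 69–78 on the template; the primer anneals here to the top strand with its 3' end pointing upstream.
The product runs from position 23 to position 78, so its length is 78 − 23 + 1 = 56 bp.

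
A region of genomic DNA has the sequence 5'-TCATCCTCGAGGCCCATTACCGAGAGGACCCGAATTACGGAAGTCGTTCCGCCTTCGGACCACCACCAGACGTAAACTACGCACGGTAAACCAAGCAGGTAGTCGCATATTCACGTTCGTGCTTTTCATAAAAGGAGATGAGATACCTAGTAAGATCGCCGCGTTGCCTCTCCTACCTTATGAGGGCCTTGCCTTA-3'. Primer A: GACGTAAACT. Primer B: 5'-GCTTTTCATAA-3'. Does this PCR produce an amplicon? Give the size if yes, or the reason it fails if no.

Primer A (GACGTAAACT) matches the top strand at positions 69–78 (3' end points downstream).
Primer B (GCTTTTCATAA) also matches the top strand directly, at positions 121–131 — its reverse complement TTATGAAAAGC is not present.
Both primers anneal to the bottom strand with 3' ends pointing the same way, so neither can prime synthesis back toward the other.

No product — both primers anneal to the same strand and extend in the same direction.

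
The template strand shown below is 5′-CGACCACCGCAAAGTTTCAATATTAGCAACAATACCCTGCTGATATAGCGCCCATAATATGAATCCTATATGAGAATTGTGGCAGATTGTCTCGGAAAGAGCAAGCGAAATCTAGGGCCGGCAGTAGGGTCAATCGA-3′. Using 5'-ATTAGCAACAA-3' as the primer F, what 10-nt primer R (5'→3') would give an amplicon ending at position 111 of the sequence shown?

5'-ATTTCGCTTG-3'

The forward primer binds at positions 22–32; the product's 3' end on the top strand is position 111.
The reverse primer anneals to the top strand over positions 102–111, i.e. to CAAGCGAAAT.
Its sequence written 5'→3' is the reverse complement: ATTTCGCTTG.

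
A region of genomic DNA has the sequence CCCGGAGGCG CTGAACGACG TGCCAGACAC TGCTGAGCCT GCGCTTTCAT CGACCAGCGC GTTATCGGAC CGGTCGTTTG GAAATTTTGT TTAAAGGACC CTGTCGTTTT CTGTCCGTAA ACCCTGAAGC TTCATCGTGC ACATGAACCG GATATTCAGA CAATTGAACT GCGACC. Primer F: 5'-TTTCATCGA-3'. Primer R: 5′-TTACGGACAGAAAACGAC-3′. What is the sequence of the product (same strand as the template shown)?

The forward primer matches the template at positions 45–53.
Taking the reverse complement of TTACGGACAGAAAACGAC gives GTCGTTTTCTGTCCGTAA, found at positions 103–120 on the template; the primer anneals here to the top strand with its 3' end pointing upstream.
The product is the template from position 45 through 120 (76 bp).

5'-TTTCATCGACCAGCGCGTTATCGGACCGGTCGTTTGGAAATTTTGTTTAAAGGACCCTGTCGTTTTCTGTCCGTAA-3'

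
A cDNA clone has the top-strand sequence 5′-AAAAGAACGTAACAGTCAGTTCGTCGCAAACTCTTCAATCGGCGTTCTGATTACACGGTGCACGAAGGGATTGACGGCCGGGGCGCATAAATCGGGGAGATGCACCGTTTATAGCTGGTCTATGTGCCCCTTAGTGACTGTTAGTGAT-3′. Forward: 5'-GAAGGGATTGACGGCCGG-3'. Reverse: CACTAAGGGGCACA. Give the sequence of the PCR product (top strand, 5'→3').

The forward primer matches the template at positions 64–81.
Taking the reverse complement of CACTAAGGGGCACA gives TGTGCCCCTTAGTG, found at positions 123–136 on the template; the primer anneals here to the top strand with its 3' end pointing upstream.
The product is the template from position 64 through 136 (73 bp).

5'-GAAGGGATTGACGGCCGGGGCGCATAAATCGGGGAGATGCACCGTTTATAGCTGGTCTATGTGCCCCTTAGTG-3'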